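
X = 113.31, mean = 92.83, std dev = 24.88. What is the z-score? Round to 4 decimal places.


z = (X - mu) / sigma
X - mu = 113.31 - 92.83 = 20.48
z = 20.48 / 24.88 = 256/311 ≈ 0.823151

0.8232


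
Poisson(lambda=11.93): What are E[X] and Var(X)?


E[X] = Var(X) = lambda = 11.93

11.93, 11.93


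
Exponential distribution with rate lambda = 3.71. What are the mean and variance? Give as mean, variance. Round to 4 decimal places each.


mean = 1/lam, var = 1/lam^2
mean = 1 / 3.71 = 100/371 ≈ 0.269542
lam^2 = 3.71^2 = 13.7641
var = 1 / 13.7641 ≈ 0.072653

0.2695, 0.0727


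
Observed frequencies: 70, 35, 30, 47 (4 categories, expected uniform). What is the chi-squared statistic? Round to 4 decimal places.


chi2 = sum((O-E)^2/E), E = total/4
total = 182, E = 182/4 = 45.5
(70 - 45.5)^2 / 45.5 = 600.25 / 45.5 = 343/26 ≈ 13.192308
(35 - 45.5)^2 / 45.5 = 110.25 / 45.5 = 63/26 ≈ 2.423077
(30 - 45.5)^2 / 45.5 = 240.25 / 45.5 = 961/182 ≈ 5.280220
(47 - 45.5)^2 / 45.5 = 2.25 / 45.5 = 9/182 ≈ 0.049451
chi2 = 1906/91 ≈ 20.945055

20.9451


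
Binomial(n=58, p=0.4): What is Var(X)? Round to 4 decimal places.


Var = n*p*(1-p) = 58 * 0.4 * 0.6 = 13.92

13.9200


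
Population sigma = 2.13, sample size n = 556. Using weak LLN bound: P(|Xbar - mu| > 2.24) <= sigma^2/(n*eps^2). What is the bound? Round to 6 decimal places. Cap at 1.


bound = min(1, sigma^2/(n*eps^2))
sigma^2 = 2.13^2 = 4.5369
n*eps^2 = 556 * 2.24^2 = 556 * 5.0176 = 2789.7856
sigma^2/(n*eps^2) = 4.5369 / 2789.7856 ≈ 0.00162625

0.001626


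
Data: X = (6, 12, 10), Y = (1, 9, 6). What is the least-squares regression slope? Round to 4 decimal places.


b = sum((xi-xbar)(yi-ybar)) / sum((xi-xbar)^2)
n = 3, xbar = 28/3 ≈ 9.333333, ybar = 16/3 ≈ 5.333333
Sxy = sum((xi-xbar)(yi-ybar)) = 74/3 ≈ 24.666667
Sxx = sum((xi-xbar)^2) = 56/3 ≈ 18.666667
b = Sxy / Sxx = 37/28 ≈ 1.321429

1.3214


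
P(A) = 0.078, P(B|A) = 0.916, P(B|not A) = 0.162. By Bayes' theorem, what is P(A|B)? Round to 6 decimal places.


P(A|B) = P(B|A)*P(A) / P(B), P(B) = P(B|A)*P(A) + P(B|not A)*P(not A)
P(B|A)*P(A) = 0.916 * 0.078 = 0.071448
P(B|not A)*P(not A) = 0.162 * 0.922 = 0.149364
P(B) = 0.071448 + 0.149364 = 0.220812
P(A|B) = 0.071448 / 0.220812 ≈ 0.32356937

0.323569


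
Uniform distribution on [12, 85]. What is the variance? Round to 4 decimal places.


Var = (b-a)^2 / 12
(b-a)^2 = (85 - 12)^2 = 5329
Var = 5329/12 ≈ 444.083333

444.0833


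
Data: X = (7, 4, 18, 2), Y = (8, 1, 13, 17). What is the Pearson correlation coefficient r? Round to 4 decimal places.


r = sum((xi-xbar)(yi-ybar)) / sqrt(sum((xi-xbar)^2) * sum((yi-ybar)^2))
n = 4, xbar = 31/4 = 7.75, ybar = 39/4 = 9.75
Sxy = sum((xi-xbar)(yi-ybar)) = 25.75
Sxx = sum((xi-xbar)^2) = 152.75
Syy = sum((yi-ybar)^2) = 142.75
sqrt(Sxx*Syy) ≈ 147.665373
r = Sxy / sqrt(Sxx*Syy) = 25.75 / 147.665373 ≈ 0.174381

0.1744


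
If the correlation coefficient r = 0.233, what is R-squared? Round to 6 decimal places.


R^2 = r^2 = (0.233)^2 = 0.054289

0.054289


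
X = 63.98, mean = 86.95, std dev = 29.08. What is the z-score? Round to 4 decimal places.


z = (X - mu) / sigma
X - mu = 63.98 - 86.95 = -22.97
z = -22.97 / 29.08 = -2297/2908 ≈ -0.789890

-0.7899


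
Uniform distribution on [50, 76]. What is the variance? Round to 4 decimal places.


Var = (b-a)^2 / 12
(b-a)^2 = (76 - 50)^2 = 676
Var = 676/12 ≈ 56.333333

56.3333


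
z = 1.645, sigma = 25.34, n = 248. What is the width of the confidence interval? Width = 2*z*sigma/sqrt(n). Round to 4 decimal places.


width = 2*z*sigma/sqrt(n)
2*z*sigma = 2 * 1.645 * 25.34 = 83.3686
sqrt(248) ≈ 15.748016
width = 83.3686 / 15.748016 ≈ 5.293911

5.2939


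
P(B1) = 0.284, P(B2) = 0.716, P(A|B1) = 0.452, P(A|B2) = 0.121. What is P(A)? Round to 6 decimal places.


P(A) = P(A|B1)*P(B1) + P(A|B2)*P(B2)
P(A|B1)*P(B1) = 0.452 * 0.284 = 0.128368
P(A|B2)*P(B2) = 0.121 * 0.716 = 0.086636
P(A) = 0.128368 + 0.086636 = 0.215004

0.215004


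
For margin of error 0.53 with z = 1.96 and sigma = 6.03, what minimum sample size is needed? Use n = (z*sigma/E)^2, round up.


z*sigma/E = 1.96 * 6.03 / 0.53 = 29547/1325 ≈ 22.299623
(z*sigma/E)^2 ≈ 497.273170
round up: n = 498

498


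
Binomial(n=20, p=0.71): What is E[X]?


E[X] = n*p = 20 * 0.71 = 14.2

14.2


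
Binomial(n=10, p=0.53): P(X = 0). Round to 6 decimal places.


P = C(n,k) * p^k * (1-p)^(n-k)
C(10,0) = 1
p^k = 0.53^0 = 1
(1-p)^(n-k) = 0.47^10 ≈ 0.0005259913
P = 1 * 1 * 0.0005259913 ≈ 0.000526

0.000526


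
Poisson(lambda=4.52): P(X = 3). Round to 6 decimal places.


P = e^(-lam) * lam^k / k!
e^(-4.52) ≈ 0.01088902
lam^k = 4.52^3 = 92.345408
k! = 3! = 6
P = 0.01088902 * 92.345408 / 6 ≈ 0.167592

0.167592


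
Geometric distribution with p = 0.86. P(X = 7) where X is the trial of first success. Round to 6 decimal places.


P = (1-p)^(k-1) * p
(1-p)^(k-1) = 0.14^6 = 0.000007529536
P = 0.000007529536 * 0.86 ≈ 0.000006475401

0.000006


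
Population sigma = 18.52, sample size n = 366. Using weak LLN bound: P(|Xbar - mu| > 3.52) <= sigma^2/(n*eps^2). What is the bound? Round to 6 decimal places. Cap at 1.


bound = min(1, sigma^2/(n*eps^2))
sigma^2 = 18.52^2 = 342.9904
n*eps^2 = 366 * 3.52^2 = 366 * 12.3904 = 4534.8864
sigma^2/(n*eps^2) = 342.9904 / 4534.8864 ≈ 0.07563374

0.075634


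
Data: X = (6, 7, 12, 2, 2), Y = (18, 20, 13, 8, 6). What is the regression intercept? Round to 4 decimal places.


a = ybar - b*xbar, where b = sum((xi-xbar)(yi-ybar)) / sum((xi-xbar)^2)
n = 5, xbar = 29/5 = 5.8, ybar = 65/5 = 13
Sxy = sum((xi-xbar)(yi-ybar)) = 55
Sxx = sum((xi-xbar)^2) = 68.8
b = Sxy / Sxx = 275/344 ≈ 0.799419
a = 13 - 0.799419 * 5.8 = 2877/344 ≈ 8.363372

8.3634


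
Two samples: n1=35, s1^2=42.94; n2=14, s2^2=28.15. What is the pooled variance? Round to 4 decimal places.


sp^2 = ((n1-1)*s1^2 + (n2-1)*s2^2)/(n1+n2-2)
(n1-1)*s1^2 = 34 * 42.94 = 1459.96
(n2-1)*s2^2 = 13 * 28.15 = 365.95
numerator = 1459.96 + 365.95 = 1825.91
n1+n2-2 = 47
sp^2 = 1825.91 / 47 = 182591/4700 ≈ 38.849149

38.8491


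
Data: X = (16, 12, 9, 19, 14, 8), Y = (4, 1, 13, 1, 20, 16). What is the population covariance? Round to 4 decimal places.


Cov = (1/n)*sum((xi-xbar)(yi-ybar))
n = 6, xbar = 78/6 = 13, ybar = 55/6 ≈ 9.166667
sum((xi-xbar)(yi-ybar)) = -95
Cov = -95 / 6 = -95/6 ≈ -15.833333

-15.8333


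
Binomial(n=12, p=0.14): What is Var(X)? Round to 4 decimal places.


Var = n*p*(1-p) = 12 * 0.14 * 0.86 = 1.4448

1.4448


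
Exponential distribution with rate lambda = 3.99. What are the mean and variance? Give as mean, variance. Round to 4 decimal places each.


mean = 1/lam, var = 1/lam^2
mean = 1 / 3.99 = 100/399 ≈ 0.250627
lam^2 = 3.99^2 = 15.9201
var = 1 / 15.9201 ≈ 0.062814

0.2506, 0.0628


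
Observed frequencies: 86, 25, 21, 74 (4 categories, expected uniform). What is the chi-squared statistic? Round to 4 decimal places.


chi2 = sum((O-E)^2/E), E = total/4
total = 206, E = 206/4 = 51.5
(86 - 51.5)^2 / 51.5 = 1190.25 / 51.5 = 4761/206 ≈ 23.111650
(25 - 51.5)^2 / 51.5 = 702.25 / 51.5 = 2809/206 ≈ 13.635922
(21 - 51.5)^2 / 51.5 = 930.25 / 51.5 = 3721/206 ≈ 18.063107
(74 - 51.5)^2 / 51.5 = 506.25 / 51.5 = 2025/206 ≈ 9.830097
chi2 = 6658/103 ≈ 64.640777

64.6408


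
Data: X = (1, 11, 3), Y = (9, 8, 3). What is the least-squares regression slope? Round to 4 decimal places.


b = sum((xi-xbar)(yi-ybar)) / sum((xi-xbar)^2)
n = 3, xbar = 15/3 = 5, ybar = 20/3 ≈ 6.666667
Sxy = sum((xi-xbar)(yi-ybar)) = 6
Sxx = sum((xi-xbar)^2) = 56
b = Sxy / Sxx = 3/28 ≈ 0.107143

0.1071


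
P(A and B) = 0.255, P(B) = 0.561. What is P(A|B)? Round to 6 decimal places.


P(A|B) = P(A and B) / P(B) = 0.255 / 0.561 = 5/11 ≈ 0.45454545

0.454545


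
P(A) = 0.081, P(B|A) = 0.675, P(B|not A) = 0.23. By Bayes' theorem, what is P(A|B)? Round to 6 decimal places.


P(A|B) = P(B|A)*P(A) / P(B), P(B) = P(B|A)*P(A) + P(B|not A)*P(not A)
P(B|A)*P(A) = 0.675 * 0.081 = 0.054675
P(B|not A)*P(not A) = 0.23 * 0.919 = 0.21137
P(B) = 0.054675 + 0.21137 = 0.266045
P(A|B) = 0.054675 / 0.266045 ≈ 0.20551035

0.205510


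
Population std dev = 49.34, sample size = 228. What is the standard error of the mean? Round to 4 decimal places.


SE = sigma / sqrt(n)
sqrt(228) ≈ 15.099669
SE = 49.34 / 15.099669 ≈ 3.267621

3.2676


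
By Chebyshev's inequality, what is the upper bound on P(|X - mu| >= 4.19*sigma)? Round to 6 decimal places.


P <= 1/k^2
k^2 = 4.19^2 = 17.5561
1/k^2 = 1 / 17.5561 ≈ 0.05696026

0.056960


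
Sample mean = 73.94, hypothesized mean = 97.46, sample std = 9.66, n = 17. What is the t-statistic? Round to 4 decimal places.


t = (xbar - mu0) / (s/sqrt(n))
xbar - mu0 = 73.94 - 97.46 = -23.52
sqrt(17) ≈ 4.12310563
s/sqrt(n) = 9.66 / 4.12310563 ≈ 2.34289414
t = -23.52 / 2.34289414 ≈ -10.038866

-10.0389


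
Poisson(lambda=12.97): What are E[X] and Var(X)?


E[X] = Var(X) = lambda = 12.97

12.97, 12.97


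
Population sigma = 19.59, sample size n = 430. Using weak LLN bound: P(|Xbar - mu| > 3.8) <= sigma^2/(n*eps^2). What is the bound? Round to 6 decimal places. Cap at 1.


bound = min(1, sigma^2/(n*eps^2))
sigma^2 = 19.59^2 = 383.7681
n*eps^2 = 430 * 3.8^2 = 430 * 14.44 = 6209.2
sigma^2/(n*eps^2) = 383.7681 / 6209.2 ≈ 0.06180637

0.061806


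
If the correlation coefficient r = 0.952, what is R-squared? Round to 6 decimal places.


R^2 = r^2 = (0.952)^2 = 0.906304

0.906304


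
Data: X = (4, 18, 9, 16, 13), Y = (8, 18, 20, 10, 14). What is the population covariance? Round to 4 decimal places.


Cov = (1/n)*sum((xi-xbar)(yi-ybar))
n = 5, xbar = 60/5 = 12, ybar = 70/5 = 14
sum((xi-xbar)(yi-ybar)) = 38
Cov = 38 / 5 = 7.6

7.6000


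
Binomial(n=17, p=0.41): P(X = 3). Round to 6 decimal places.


P = C(n,k) * p^k * (1-p)^(n-k)
C(17,3) = 680
p^k = 0.41^3 = 0.068921
(1-p)^(n-k) = 0.59^14 ≈ 0.0006193386
P = 680 * 0.068921 * 0.0006193386 ≈ 0.029026

0.029026


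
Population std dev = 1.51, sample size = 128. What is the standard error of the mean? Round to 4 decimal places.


SE = sigma / sqrt(n)
sqrt(128) ≈ 11.313708
SE = 1.51 / 11.313708 ≈ 0.133466

0.1335


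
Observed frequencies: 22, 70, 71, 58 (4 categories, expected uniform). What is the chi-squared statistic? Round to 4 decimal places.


chi2 = sum((O-E)^2/E), E = total/4
total = 221, E = 221/4 = 55.25
(22 - 55.25)^2 / 55.25 = 1105.5625 / 55.25 = 17689/884 ≈ 20.010181
(70 - 55.25)^2 / 55.25 = 217.5625 / 55.25 = 3481/884 ≈ 3.937783
(71 - 55.25)^2 / 55.25 = 248.0625 / 55.25 = 3969/884 ≈ 4.489819
(58 - 55.25)^2 / 55.25 = 7.5625 / 55.25 = 121/884 ≈ 0.136878
chi2 = 6315/221 ≈ 28.574661

28.5747


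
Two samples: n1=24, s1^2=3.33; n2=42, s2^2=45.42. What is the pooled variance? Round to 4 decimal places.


sp^2 = ((n1-1)*s1^2 + (n2-1)*s2^2)/(n1+n2-2)
(n1-1)*s1^2 = 23 * 3.33 = 76.59
(n2-1)*s2^2 = 41 * 45.42 = 1862.22
numerator = 76.59 + 1862.22 = 1938.81
n1+n2-2 = 64
sp^2 = 1938.81 / 64 = 193881/6400 ≈ 30.293906

30.2939


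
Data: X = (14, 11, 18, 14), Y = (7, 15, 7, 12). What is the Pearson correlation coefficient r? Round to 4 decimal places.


r = sum((xi-xbar)(yi-ybar)) / sqrt(sum((xi-xbar)^2) * sum((yi-ybar)^2))
n = 4, xbar = 57/4 = 14.25, ybar = 41/4 = 10.25
Sxy = sum((xi-xbar)(yi-ybar)) = -27.25
Sxx = sum((xi-xbar)^2) = 24.75
Syy = sum((yi-ybar)^2) = 46.75
sqrt(Sxx*Syy) ≈ 34.015621
r = Sxy / sqrt(Sxx*Syy) = -27.25 / 34.015621 ≈ -0.801103

-0.8011


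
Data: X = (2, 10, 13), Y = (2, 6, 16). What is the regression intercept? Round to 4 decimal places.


a = ybar - b*xbar, where b = sum((xi-xbar)(yi-ybar)) / sum((xi-xbar)^2)
n = 3, xbar = 25/3 ≈ 8.333333, ybar = 24/3 = 8
Sxy = sum((xi-xbar)(yi-ybar)) = 72
Sxx = sum((xi-xbar)^2) = 194/3 ≈ 64.666667
b = Sxy / Sxx = 108/97 ≈ 1.113402
a = 8 - 1.113402 * 8.333333 = -124/97 ≈ -1.278351

-1.2784


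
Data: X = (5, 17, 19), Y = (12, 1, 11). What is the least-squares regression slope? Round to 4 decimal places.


b = sum((xi-xbar)(yi-ybar)) / sum((xi-xbar)^2)
n = 3, xbar = 41/3 ≈ 13.666667, ybar = 24/3 = 8
Sxy = sum((xi-xbar)(yi-ybar)) = -42
Sxx = sum((xi-xbar)^2) = 344/3 ≈ 114.666667
b = Sxy / Sxx = -63/172 ≈ -0.366279

-0.3663


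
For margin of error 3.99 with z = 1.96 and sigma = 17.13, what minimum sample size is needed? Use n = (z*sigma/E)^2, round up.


z*sigma/E = 1.96 * 17.13 / 3.99 = 3997/475 ≈ 8.414737
(z*sigma/E)^2 ≈ 70.807796
round up: n = 71

71


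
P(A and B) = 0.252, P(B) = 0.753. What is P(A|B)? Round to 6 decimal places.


P(A|B) = P(A and B) / P(B) = 0.252 / 0.753 = 84/251 ≈ 0.33466135

0.334661


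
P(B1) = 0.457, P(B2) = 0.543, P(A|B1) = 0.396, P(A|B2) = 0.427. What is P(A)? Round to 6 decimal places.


P(A) = P(A|B1)*P(B1) + P(A|B2)*P(B2)
P(A|B1)*P(B1) = 0.396 * 0.457 = 0.180972
P(A|B2)*P(B2) = 0.427 * 0.543 = 0.231861
P(A) = 0.180972 + 0.231861 = 0.412833

0.412833


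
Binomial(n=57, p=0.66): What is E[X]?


E[X] = n*p = 57 * 0.66 = 37.62

37.62


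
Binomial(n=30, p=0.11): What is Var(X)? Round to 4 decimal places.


Var = n*p*(1-p) = 30 * 0.11 * 0.89 = 2.937

2.9370


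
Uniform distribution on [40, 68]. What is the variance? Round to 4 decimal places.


Var = (b-a)^2 / 12
(b-a)^2 = (68 - 40)^2 = 784
Var = 784/12 ≈ 65.333333

65.3333


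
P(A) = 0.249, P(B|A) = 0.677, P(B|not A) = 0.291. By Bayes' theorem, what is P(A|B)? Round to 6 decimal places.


P(A|B) = P(B|A)*P(A) / P(B), P(B) = P(B|A)*P(A) + P(B|not A)*P(not A)
P(B|A)*P(A) = 0.677 * 0.249 = 0.168573
P(B|not A)*P(not A) = 0.291 * 0.751 = 0.218541
P(B) = 0.168573 + 0.218541 = 0.387114
P(A|B) = 0.168573 / 0.387114 ≈ 0.43546087

0.435461


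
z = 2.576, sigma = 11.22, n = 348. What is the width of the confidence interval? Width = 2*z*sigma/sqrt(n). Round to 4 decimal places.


width = 2*z*sigma/sqrt(n)
2*z*sigma = 2 * 2.576 * 11.22 = 57.80544
sqrt(348) ≈ 18.654758
width = 57.80544 / 18.654758 ≈ 3.098697

3.0987


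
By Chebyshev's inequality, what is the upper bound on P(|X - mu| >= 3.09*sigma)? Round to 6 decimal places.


P <= 1/k^2
k^2 = 3.09^2 = 9.5481
1/k^2 = 1 / 9.5481 ≈ 0.10473288

0.104733


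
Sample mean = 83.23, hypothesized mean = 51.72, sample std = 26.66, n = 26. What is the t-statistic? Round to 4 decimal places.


t = (xbar - mu0) / (s/sqrt(n))
xbar - mu0 = 83.23 - 51.72 = 31.51
sqrt(26) ≈ 5.09901951
s/sqrt(n) = 26.66 / 5.09901951 ≈ 5.22845616
t = 31.51 / 5.22845616 ≈ 6.026636

6.0266


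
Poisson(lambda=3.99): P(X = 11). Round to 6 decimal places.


P = e^(-lam) * lam^k / k!
e^(-3.99) ≈ 0.01849971
lam^k = 3.99^11 ≈ 4080391.672438
k! = 11! = 39916800
P = 0.01849971 * 4080391.672438 / 39916800 ≈ 0.001891

0.001891


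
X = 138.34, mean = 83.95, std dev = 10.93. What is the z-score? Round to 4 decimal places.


z = (X - mu) / sigma
X - mu = 138.34 - 83.95 = 54.39
z = 54.39 / 10.93 = 5439/1093 ≈ 4.976212

4.9762


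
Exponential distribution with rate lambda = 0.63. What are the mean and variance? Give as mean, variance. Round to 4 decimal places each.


mean = 1/lam, var = 1/lam^2
mean = 1 / 0.63 = 100/63 ≈ 1.587302
lam^2 = 0.63^2 = 0.3969
var = 1 / 0.3969 = 10000/3969 ≈ 2.519526

1.5873, 2.5195


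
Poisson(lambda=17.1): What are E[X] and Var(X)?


E[X] = Var(X) = lambda = 17.1

17.1, 17.1


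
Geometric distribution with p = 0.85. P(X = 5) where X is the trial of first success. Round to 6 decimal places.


P = (1-p)^(k-1) * p
(1-p)^(k-1) = 0.15^4 = 0.00050625
P = 0.00050625 * 0.85 = 0.0004303125

0.000430


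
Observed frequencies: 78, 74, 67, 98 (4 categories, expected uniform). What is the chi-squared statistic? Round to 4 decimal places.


chi2 = sum((O-E)^2/E), E = total/4
total = 317, E = 317/4 = 79.25
(78 - 79.25)^2 / 79.25 = 1.5625 / 79.25 = 25/1268 ≈ 0.019716
(74 - 79.25)^2 / 79.25 = 27.5625 / 79.25 = 441/1268 ≈ 0.347792
(67 - 79.25)^2 / 79.25 = 150.0625 / 79.25 = 2401/1268 ≈ 1.893533
(98 - 79.25)^2 / 79.25 = 351.5625 / 79.25 = 5625/1268 ≈ 4.436120
chi2 = 2123/317 ≈ 6.697161

6.6972


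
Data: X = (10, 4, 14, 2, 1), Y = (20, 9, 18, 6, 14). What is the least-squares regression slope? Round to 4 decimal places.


b = sum((xi-xbar)(yi-ybar)) / sum((xi-xbar)^2)
n = 5, xbar = 31/5 = 6.2, ybar = 67/5 = 13.4
Sxy = sum((xi-xbar)(yi-ybar)) = 98.6
Sxx = sum((xi-xbar)^2) = 124.8
b = Sxy / Sxx = 493/624 ≈ 0.790064

0.7901


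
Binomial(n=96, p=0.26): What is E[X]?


E[X] = n*p = 96 * 0.26 = 24.96

24.96


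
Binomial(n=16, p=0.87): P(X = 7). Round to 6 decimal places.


P = C(n,k) * p^k * (1-p)^(n-k)
C(16,7) = 11440
p^k = 0.87^7 ≈ 0.3772548
(1-p)^(n-k) = 0.13^9 ≈ 0.00000001060450
P = 11440 * 0.3772548 * 0.00000001060450 ≈ 0.000046

0.000046


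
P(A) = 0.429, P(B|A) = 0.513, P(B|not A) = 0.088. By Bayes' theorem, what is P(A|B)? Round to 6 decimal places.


P(A|B) = P(B|A)*P(A) / P(B), P(B) = P(B|A)*P(A) + P(B|not A)*P(not A)
P(B|A)*P(A) = 0.513 * 0.429 = 0.220077
P(B|not A)*P(not A) = 0.088 * 0.571 = 0.050248
P(B) = 0.220077 + 0.050248 = 0.270325
P(A|B) = 0.220077 / 0.270325 ≈ 0.81412004

0.814120


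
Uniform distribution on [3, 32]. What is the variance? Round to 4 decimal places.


Var = (b-a)^2 / 12
(b-a)^2 = (32 - 3)^2 = 841
Var = 841/12 ≈ 70.083333

70.0833


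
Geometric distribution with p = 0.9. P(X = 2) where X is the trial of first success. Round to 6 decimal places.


P = (1-p)^(k-1) * p
(1-p)^(k-1) = 0.1^1 = 0.1
P = 0.1 * 0.9 = 0.09

0.090000


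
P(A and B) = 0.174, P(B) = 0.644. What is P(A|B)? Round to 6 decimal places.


P(A|B) = P(A and B) / P(B) = 0.174 / 0.644 = 87/322 ≈ 0.27018634

0.270186


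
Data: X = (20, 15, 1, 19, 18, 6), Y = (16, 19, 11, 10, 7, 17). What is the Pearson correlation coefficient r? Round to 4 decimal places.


r = sum((xi-xbar)(yi-ybar)) / sqrt(sum((xi-xbar)^2) * sum((yi-ybar)^2))
n = 6, xbar = 79/6 ≈ 13.166667, ybar = 80/6 = 40/3 ≈ 13.333333
Sxy = sum((xi-xbar)(yi-ybar)) = -58/3 ≈ -19.333333
Sxx = sum((xi-xbar)^2) = 1841/6 ≈ 306.833333
Syy = sum((yi-ybar)^2) = 328/3 ≈ 109.333333
sqrt(Sxx*Syy) ≈ 183.158705
r = Sxy / sqrt(Sxx*Syy) = -19.333333 / 183.158705 ≈ -0.105555

-0.1056


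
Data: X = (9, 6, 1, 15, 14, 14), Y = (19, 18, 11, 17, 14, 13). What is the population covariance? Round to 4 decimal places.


Cov = (1/n)*sum((xi-xbar)(yi-ybar))
n = 6, xbar = 59/6 ≈ 9.833333, ybar = 92/6 = 46/3 ≈ 15.333333
sum((xi-xbar)(yi-ybar)) = 55/3 ≈ 18.333333
Cov = 18.333333 / 6 = 55/18 ≈ 3.055556

3.0556


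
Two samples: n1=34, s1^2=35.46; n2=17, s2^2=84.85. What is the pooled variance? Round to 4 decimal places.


sp^2 = ((n1-1)*s1^2 + (n2-1)*s2^2)/(n1+n2-2)
(n1-1)*s1^2 = 33 * 35.46 = 1170.18
(n2-1)*s2^2 = 16 * 84.85 = 1357.6
numerator = 1170.18 + 1357.6 = 2527.78
n1+n2-2 = 49
sp^2 = 2527.78 / 49 = 126389/2450 ≈ 51.587347

51.5873


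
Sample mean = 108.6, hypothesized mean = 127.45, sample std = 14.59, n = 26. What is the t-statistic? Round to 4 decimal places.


t = (xbar - mu0) / (s/sqrt(n))
xbar - mu0 = 108.6 - 127.45 = -18.85
sqrt(26) ≈ 5.09901951
s/sqrt(n) = 14.59 / 5.09901951 ≈ 2.86133441
t = -18.85 / 2.86133441 ≈ -6.587835

-6.5878


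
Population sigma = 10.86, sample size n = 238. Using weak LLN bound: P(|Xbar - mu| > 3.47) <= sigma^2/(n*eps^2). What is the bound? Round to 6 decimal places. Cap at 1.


bound = min(1, sigma^2/(n*eps^2))
sigma^2 = 10.86^2 = 117.9396
n*eps^2 = 238 * 3.47^2 = 238 * 12.0409 = 2865.7342
sigma^2/(n*eps^2) = 117.9396 / 2865.7342 ≈ 0.04115511

0.041155


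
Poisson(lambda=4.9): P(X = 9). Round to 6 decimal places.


P = e^(-lam) * lam^k / k!
e^(-4.9) ≈ 0.007446583
lam^k = 4.9^9 ≈ 1628413.597910
k! = 9! = 362880
P = 0.007446583 * 1628413.597910 / 362880 ≈ 0.033416

0.033416


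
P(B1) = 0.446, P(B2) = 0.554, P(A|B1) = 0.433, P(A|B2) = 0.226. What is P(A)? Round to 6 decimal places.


P(A) = P(A|B1)*P(B1) + P(A|B2)*P(B2)
P(A|B1)*P(B1) = 0.433 * 0.446 = 0.193118
P(A|B2)*P(B2) = 0.226 * 0.554 = 0.125204
P(A) = 0.193118 + 0.125204 = 0.318322

0.318322


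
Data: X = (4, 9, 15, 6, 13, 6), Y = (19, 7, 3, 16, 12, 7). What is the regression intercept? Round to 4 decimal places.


a = ybar - b*xbar, where b = sum((xi-xbar)(yi-ybar)) / sum((xi-xbar)^2)
n = 6, xbar = 53/6 ≈ 8.833333, ybar = 64/6 = 32/3 ≈ 10.666667
Sxy = sum((xi-xbar)(yi-ybar)) = -262/3 ≈ -87.333333
Sxx = sum((xi-xbar)^2) = 569/6 ≈ 94.833333
b = Sxy / Sxx = -524/569 ≈ -0.920914
a = 10.666667 - (-0.920914) * 8.833333 = 10698/569 ≈ 18.801406

18.8014


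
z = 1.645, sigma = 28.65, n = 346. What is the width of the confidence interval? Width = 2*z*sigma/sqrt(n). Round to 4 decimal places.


width = 2*z*sigma/sqrt(n)
2*z*sigma = 2 * 1.645 * 28.65 = 94.2585
sqrt(346) ≈ 18.601075
width = 94.2585 / 18.601075 ≈ 5.067368

5.0674


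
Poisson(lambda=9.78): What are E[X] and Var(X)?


E[X] = Var(X) = lambda = 9.78

9.78, 9.78


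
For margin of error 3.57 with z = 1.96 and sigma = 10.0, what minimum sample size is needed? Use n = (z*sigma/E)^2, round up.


z*sigma/E = 1.96 * 10.0 / 3.57 = 280/51 ≈ 5.490196
(z*sigma/E)^2 = 78400/2601 ≈ 30.142253
round up: n = 31

31


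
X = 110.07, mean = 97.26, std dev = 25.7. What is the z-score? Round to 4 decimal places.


z = (X - mu) / sigma
X - mu = 110.07 - 97.26 = 12.81
z = 12.81 / 25.7 = 1281/2570 ≈ 0.498444

0.4984


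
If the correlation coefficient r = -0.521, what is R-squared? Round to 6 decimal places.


R^2 = r^2 = (-0.521)^2 = 0.271441

0.271441


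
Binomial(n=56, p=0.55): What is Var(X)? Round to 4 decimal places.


Var = n*p*(1-p) = 56 * 0.55 * 0.45 = 13.86

13.8600


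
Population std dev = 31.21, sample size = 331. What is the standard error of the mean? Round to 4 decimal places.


SE = sigma / sqrt(n)
sqrt(331) ≈ 18.193405
SE = 31.21 / 18.193405 ≈ 1.715457

1.7155


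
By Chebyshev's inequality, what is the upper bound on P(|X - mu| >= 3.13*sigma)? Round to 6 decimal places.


P <= 1/k^2
k^2 = 3.13^2 = 9.7969
1/k^2 = 1 / 9.7969 ≈ 0.10207310

0.102073


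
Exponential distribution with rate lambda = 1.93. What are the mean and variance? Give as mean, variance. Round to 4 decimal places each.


mean = 1/lam, var = 1/lam^2
mean = 1 / 1.93 = 100/193 ≈ 0.518135
lam^2 = 1.93^2 = 3.7249
var = 1 / 3.7249 ≈ 0.268464

0.5181, 0.2685


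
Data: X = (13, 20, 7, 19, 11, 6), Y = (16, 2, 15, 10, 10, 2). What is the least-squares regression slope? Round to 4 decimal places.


b = sum((xi-xbar)(yi-ybar)) / sum((xi-xbar)^2)
n = 6, xbar = 76/6 = 38/3 ≈ 12.666667, ybar = 55/6 ≈ 9.166667
Sxy = sum((xi-xbar)(yi-ybar)) = -95/3 ≈ -31.666667
Sxx = sum((xi-xbar)^2) = 520/3 ≈ 173.333333
b = Sxy / Sxx = -19/104 ≈ -0.182692

-0.1827


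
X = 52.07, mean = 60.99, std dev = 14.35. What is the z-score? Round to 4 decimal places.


z = (X - mu) / sigma
X - mu = 52.07 - 60.99 = -8.92
z = -8.92 / 14.35 = -892/1435 ≈ -0.621603

-0.6216


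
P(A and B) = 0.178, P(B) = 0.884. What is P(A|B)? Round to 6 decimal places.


P(A|B) = P(A and B) / P(B) = 0.178 / 0.884 = 89/442 ≈ 0.20135747

0.201357


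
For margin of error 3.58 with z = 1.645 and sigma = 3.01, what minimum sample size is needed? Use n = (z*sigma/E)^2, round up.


z*sigma/E = 1.645 * 3.01 / 3.58 ≈ 1.383087
(z*sigma/E)^2 ≈ 1.912929
round up: n = 2

2


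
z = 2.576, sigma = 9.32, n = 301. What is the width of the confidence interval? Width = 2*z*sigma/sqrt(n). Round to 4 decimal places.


width = 2*z*sigma/sqrt(n)
2*z*sigma = 2 * 2.576 * 9.32 = 48.01664
sqrt(301) ≈ 17.349352
width = 48.01664 / 17.349352 ≈ 2.767633

2.7676


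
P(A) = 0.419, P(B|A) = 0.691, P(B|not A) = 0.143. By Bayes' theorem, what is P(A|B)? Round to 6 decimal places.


P(A|B) = P(B|A)*P(A) / P(B), P(B) = P(B|A)*P(A) + P(B|not A)*P(not A)
P(B|A)*P(A) = 0.691 * 0.419 = 0.289529
P(B|not A)*P(not A) = 0.143 * 0.581 = 0.083083
P(B) = 0.289529 + 0.083083 = 0.372612
P(A|B) = 0.289529 / 0.372612 ≈ 0.77702543

0.777025


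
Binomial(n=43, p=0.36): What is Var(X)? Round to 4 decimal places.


Var = n*p*(1-p) = 43 * 0.36 * 0.64 = 9.9072

9.9072


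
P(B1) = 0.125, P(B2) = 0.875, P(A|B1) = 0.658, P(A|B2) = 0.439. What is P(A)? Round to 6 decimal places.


P(A) = P(A|B1)*P(B1) + P(A|B2)*P(B2)
P(A|B1)*P(B1) = 0.658 * 0.125 = 0.08225
P(A|B2)*P(B2) = 0.439 * 0.875 = 0.384125
P(A) = 0.08225 + 0.384125 = 0.466375

0.466375


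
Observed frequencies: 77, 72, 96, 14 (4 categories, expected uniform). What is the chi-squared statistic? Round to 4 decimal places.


chi2 = sum((O-E)^2/E), E = total/4
total = 259, E = 259/4 = 64.75
(77 - 64.75)^2 / 64.75 = 150.0625 / 64.75 = 343/148 ≈ 2.317568
(72 - 64.75)^2 / 64.75 = 52.5625 / 64.75 = 841/1036 ≈ 0.811776
(96 - 64.75)^2 / 64.75 = 976.5625 / 64.75 = 15625/1036 ≈ 15.082046
(14 - 64.75)^2 / 64.75 = 2575.5625 / 64.75 = 5887/148 ≈ 39.777027
chi2 = 15019/259 ≈ 57.988417

57.9884


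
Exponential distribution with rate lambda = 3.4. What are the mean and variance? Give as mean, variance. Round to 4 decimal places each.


mean = 1/lam, var = 1/lam^2
mean = 1 / 3.4 = 5/17 ≈ 0.294118
lam^2 = 3.4^2 = 11.56
var = 1 / 11.56 = 25/289 ≈ 0.086505

0.2941, 0.0865


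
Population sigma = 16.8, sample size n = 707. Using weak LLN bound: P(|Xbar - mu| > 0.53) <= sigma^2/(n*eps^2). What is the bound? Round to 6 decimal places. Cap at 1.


bound = min(1, sigma^2/(n*eps^2))
sigma^2 = 16.8^2 = 282.24
n*eps^2 = 707 * 0.53^2 = 707 * 0.2809 = 198.5963
sigma^2/(n*eps^2) = 282.24 / 198.5963 ≈ 1.42117451
this exceeds 1, so the bound is capped at 1

1.000000


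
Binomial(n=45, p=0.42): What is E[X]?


E[X] = n*p = 45 * 0.42 = 18.9

18.9


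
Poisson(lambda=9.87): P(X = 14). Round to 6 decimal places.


P = e^(-lam) * lam^k / k!
e^(-9.87) ≈ 0.00005170273
lam^k = 9.87^14 ≈ 83260715251439.706315
k! = 14! = 87178291200
P = 0.00005170273 * 83260715251439.706315 / 87178291200 ≈ 0.049379

0.049379


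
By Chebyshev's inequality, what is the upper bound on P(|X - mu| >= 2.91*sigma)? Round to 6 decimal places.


P <= 1/k^2
k^2 = 2.91^2 = 8.4681
1/k^2 = 1 / 8.4681 ≈ 0.11809024

0.118090


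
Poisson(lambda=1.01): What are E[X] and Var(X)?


E[X] = Var(X) = lambda = 1.01

1.01, 1.01


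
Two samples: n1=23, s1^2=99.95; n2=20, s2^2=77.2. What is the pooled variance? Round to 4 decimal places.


sp^2 = ((n1-1)*s1^2 + (n2-1)*s2^2)/(n1+n2-2)
(n1-1)*s1^2 = 22 * 99.95 = 2198.9
(n2-1)*s2^2 = 19 * 77.2 = 1466.8
numerator = 2198.9 + 1466.8 = 3665.7
n1+n2-2 = 41
sp^2 = 3665.7 / 41 = 36657/410 ≈ 89.407317

89.4073


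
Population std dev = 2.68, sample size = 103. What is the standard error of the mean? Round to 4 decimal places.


SE = sigma / sqrt(n)
sqrt(103) ≈ 10.148892
SE = 2.68 / 10.148892 ≈ 0.264068

0.2641


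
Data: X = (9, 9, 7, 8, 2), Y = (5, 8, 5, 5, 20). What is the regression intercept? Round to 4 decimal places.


a = ybar - b*xbar, where b = sum((xi-xbar)(yi-ybar)) / sum((xi-xbar)^2)
n = 5, xbar = 35/5 = 7, ybar = 43/5 = 8.6
Sxy = sum((xi-xbar)(yi-ybar)) = -69
Sxx = sum((xi-xbar)^2) = 34
b = Sxy / Sxx = -69/34 ≈ -2.029412
a = 8.6 - (-2.029412) * 7 = 3877/170 ≈ 22.805882

22.8059


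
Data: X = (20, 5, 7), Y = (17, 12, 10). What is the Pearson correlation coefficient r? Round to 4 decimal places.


r = sum((xi-xbar)(yi-ybar)) / sqrt(sum((xi-xbar)^2) * sum((yi-ybar)^2))
n = 3, xbar = 32/3 ≈ 10.666667, ybar = 39/3 = 13
Sxy = sum((xi-xbar)(yi-ybar)) = 54
Sxx = sum((xi-xbar)^2) = 398/3 ≈ 132.666667
Syy = sum((yi-ybar)^2) = 26
sqrt(Sxx*Syy) ≈ 58.731025
r = Sxy / sqrt(Sxx*Syy) = 54 / 58.731025 ≈ 0.919446

0.9194


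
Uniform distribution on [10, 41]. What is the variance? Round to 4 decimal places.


Var = (b-a)^2 / 12
(b-a)^2 = (41 - 10)^2 = 961
Var = 961/12 ≈ 80.083333

80.0833


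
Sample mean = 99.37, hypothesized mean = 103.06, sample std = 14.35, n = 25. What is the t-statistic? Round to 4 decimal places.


t = (xbar - mu0) / (s/sqrt(n))
xbar - mu0 = 99.37 - 103.06 = -3.69
sqrt(25) = 5
s/sqrt(n) = 14.35 / 5 = 2.87
t = -3.69 / 2.87 = -9/7 ≈ -1.285714

-1.2857


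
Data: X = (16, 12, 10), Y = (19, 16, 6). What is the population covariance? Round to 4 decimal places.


Cov = (1/n)*sum((xi-xbar)(yi-ybar))
n = 3, xbar = 38/3 ≈ 12.666667, ybar = 41/3 ≈ 13.666667
sum((xi-xbar)(yi-ybar)) = 110/3 ≈ 36.666667
Cov = 36.666667 / 3 = 110/9 ≈ 12.222222

12.2222


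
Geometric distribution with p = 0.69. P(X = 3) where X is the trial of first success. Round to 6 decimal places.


P = (1-p)^(k-1) * p
(1-p)^(k-1) = 0.31^2 = 0.0961
P = 0.0961 * 0.69 = 0.066309

0.066309


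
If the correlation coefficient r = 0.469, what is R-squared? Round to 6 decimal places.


R^2 = r^2 = (0.469)^2 = 0.219961

0.219961


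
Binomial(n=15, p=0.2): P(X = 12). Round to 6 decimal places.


P = C(n,k) * p^k * (1-p)^(n-k)
C(15,12) = 455
p^k = 0.2^12 = 0.000000004096
(1-p)^(n-k) = 0.8^3 = 0.512
P = 455 * 0.000000004096 * 0.512 ≈ 0.000001

0.000001


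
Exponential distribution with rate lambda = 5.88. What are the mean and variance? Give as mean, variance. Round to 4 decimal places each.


mean = 1/lam, var = 1/lam^2
mean = 1 / 5.88 = 25/147 ≈ 0.170068
lam^2 = 5.88^2 = 34.5744
var = 1 / 34.5744 ≈ 0.028923

0.1701, 0.0289


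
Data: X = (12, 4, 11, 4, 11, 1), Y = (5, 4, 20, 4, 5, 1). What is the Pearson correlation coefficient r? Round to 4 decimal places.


r = sum((xi-xbar)(yi-ybar)) / sqrt(sum((xi-xbar)^2) * sum((yi-ybar)^2))
n = 6, xbar = 43/6 ≈ 7.166667, ybar = 39/6 = 6.5
Sxy = sum((xi-xbar)(yi-ybar)) = 88.5
Sxx = sum((xi-xbar)^2) = 665/6 ≈ 110.833333
Syy = sum((yi-ybar)^2) = 229.5
sqrt(Sxx*Syy) ≈ 159.487460
r = Sxy / sqrt(Sxx*Syy) = 88.5 / 159.487460 ≈ 0.554903

0.5549


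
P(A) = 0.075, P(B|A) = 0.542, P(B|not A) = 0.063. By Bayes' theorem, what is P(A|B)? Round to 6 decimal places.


P(A|B) = P(B|A)*P(A) / P(B), P(B) = P(B|A)*P(A) + P(B|not A)*P(not A)
P(B|A)*P(A) = 0.542 * 0.075 = 0.04065
P(B|not A)*P(not A) = 0.063 * 0.925 = 0.058275
P(B) = 0.04065 + 0.058275 = 0.098925
P(A|B) = 0.04065 / 0.098925 = 542/1319 ≈ 0.41091736

0.410917


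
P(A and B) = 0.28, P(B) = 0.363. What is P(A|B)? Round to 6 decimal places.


P(A|B) = P(A and B) / P(B) = 0.28 / 0.363 = 280/363 ≈ 0.77134986

0.771350


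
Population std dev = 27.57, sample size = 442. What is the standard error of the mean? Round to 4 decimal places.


SE = sigma / sqrt(n)
sqrt(442) ≈ 21.023796
SE = 27.57 / 21.023796 ≈ 1.311371

1.3114


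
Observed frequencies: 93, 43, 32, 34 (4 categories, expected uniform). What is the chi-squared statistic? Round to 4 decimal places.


chi2 = sum((O-E)^2/E), E = total/4
total = 202, E = 202/4 = 50.5
(93 - 50.5)^2 / 50.5 = 1806.25 / 50.5 = 7225/202 ≈ 35.767327
(43 - 50.5)^2 / 50.5 = 56.25 / 50.5 = 225/202 ≈ 1.113861
(32 - 50.5)^2 / 50.5 = 342.25 / 50.5 = 1369/202 ≈ 6.777228
(34 - 50.5)^2 / 50.5 = 272.25 / 50.5 = 1089/202 ≈ 5.391089
chi2 = 4954/101 ≈ 49.049505

49.0495


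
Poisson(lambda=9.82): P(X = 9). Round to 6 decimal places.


P = e^(-lam) * lam^k / k!
e^(-9.82) ≈ 0.00005435358
lam^k = 9.82^9 ≈ 849187103.725518
k! = 9! = 362880
P = 0.00005435358 * 849187103.725518 / 362880 ≈ 0.127195

0.127195


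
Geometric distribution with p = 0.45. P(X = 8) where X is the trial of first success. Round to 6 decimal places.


P = (1-p)^(k-1) * p
(1-p)^(k-1) = 0.55^7 ≈ 0.01522435
P = 0.01522435 * 0.45 ≈ 0.006850959

0.006851


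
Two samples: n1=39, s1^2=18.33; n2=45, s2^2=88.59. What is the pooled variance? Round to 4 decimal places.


sp^2 = ((n1-1)*s1^2 + (n2-1)*s2^2)/(n1+n2-2)
(n1-1)*s1^2 = 38 * 18.33 = 696.54
(n2-1)*s2^2 = 44 * 88.59 = 3897.96
numerator = 696.54 + 3897.96 = 4594.5
n1+n2-2 = 82
sp^2 = 4594.5 / 82 = 9189/164 ≈ 56.030488

56.0305


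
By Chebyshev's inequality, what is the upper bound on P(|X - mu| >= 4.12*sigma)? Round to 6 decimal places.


P <= 1/k^2
k^2 = 4.12^2 = 16.9744
1/k^2 = 1 / 16.9744 ≈ 0.05891224

0.058912


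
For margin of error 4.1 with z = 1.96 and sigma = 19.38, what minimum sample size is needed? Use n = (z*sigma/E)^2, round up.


z*sigma/E = 1.96 * 19.38 / 4.1 = 47481/5125 ≈ 9.264585
(z*sigma/E)^2 ≈ 85.832542
round up: n = 86

86


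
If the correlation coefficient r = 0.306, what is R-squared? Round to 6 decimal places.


R^2 = r^2 = (0.306)^2 = 0.093636

0.093636


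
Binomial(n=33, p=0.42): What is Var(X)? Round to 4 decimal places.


Var = n*p*(1-p) = 33 * 0.42 * 0.58 = 8.0388

8.0388


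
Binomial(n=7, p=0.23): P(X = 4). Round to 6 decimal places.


P = C(n,k) * p^k * (1-p)^(n-k)
C(7,4) = 35
p^k = 0.23^4 = 0.00279841
(1-p)^(n-k) = 0.77^3 = 0.456533
P = 35 * 0.00279841 * 0.456533 ≈ 0.044715

0.044715


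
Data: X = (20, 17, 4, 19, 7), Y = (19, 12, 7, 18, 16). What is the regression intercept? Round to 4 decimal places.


a = ybar - b*xbar, where b = sum((xi-xbar)(yi-ybar)) / sum((xi-xbar)^2)
n = 5, xbar = 67/5 = 13.4, ybar = 72/5 = 14.4
Sxy = sum((xi-xbar)(yi-ybar)) = 101.2
Sxx = sum((xi-xbar)^2) = 217.2
b = Sxy / Sxx = 253/543 ≈ 0.465930
a = 14.4 - 0.465930 * 13.4 = 4429/543 ≈ 8.156538

8.1565


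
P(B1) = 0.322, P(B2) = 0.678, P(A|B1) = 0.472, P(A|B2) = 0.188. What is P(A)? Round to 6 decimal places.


P(A) = P(A|B1)*P(B1) + P(A|B2)*P(B2)
P(A|B1)*P(B1) = 0.472 * 0.322 = 0.151984
P(A|B2)*P(B2) = 0.188 * 0.678 = 0.127464
P(A) = 0.151984 + 0.127464 = 0.279448

0.279448


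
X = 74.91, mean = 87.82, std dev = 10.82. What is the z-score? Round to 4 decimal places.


z = (X - mu) / sigma
X - mu = 74.91 - 87.82 = -12.91
z = -12.91 / 10.82 = -1291/1082 ≈ -1.193161

-1.1932


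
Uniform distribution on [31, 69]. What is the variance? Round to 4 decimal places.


Var = (b-a)^2 / 12
(b-a)^2 = (69 - 31)^2 = 1444
Var = 1444/12 ≈ 120.333333

120.3333


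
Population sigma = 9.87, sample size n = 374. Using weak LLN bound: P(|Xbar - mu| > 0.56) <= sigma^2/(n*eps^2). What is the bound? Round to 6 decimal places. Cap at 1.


bound = min(1, sigma^2/(n*eps^2))
sigma^2 = 9.87^2 = 97.4169
n*eps^2 = 374 * 0.56^2 = 374 * 0.3136 = 117.2864
sigma^2/(n*eps^2) = 97.4169 / 117.2864 ≈ 0.83058991

0.830590


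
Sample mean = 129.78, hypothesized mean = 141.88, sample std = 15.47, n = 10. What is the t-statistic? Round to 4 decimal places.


t = (xbar - mu0) / (s/sqrt(n))
xbar - mu0 = 129.78 - 141.88 = -12.1
sqrt(10) ≈ 3.16227766
s/sqrt(n) = 15.47 / 3.16227766 ≈ 4.89204354
t = -12.1 / 4.89204354 ≈ -2.473404

-2.4734


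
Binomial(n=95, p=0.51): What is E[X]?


E[X] = n*p = 95 * 0.51 = 48.45

48.45


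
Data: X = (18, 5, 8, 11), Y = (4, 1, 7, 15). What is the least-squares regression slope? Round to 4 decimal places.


b = sum((xi-xbar)(yi-ybar)) / sum((xi-xbar)^2)
n = 4, xbar = 42/4 = 10.5, ybar = 27/4 = 6.75
Sxy = sum((xi-xbar)(yi-ybar)) = 14.5
Sxx = sum((xi-xbar)^2) = 93
b = Sxy / Sxx = 29/186 ≈ 0.155914

0.1559


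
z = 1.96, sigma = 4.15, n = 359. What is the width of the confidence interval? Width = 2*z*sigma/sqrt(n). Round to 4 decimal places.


width = 2*z*sigma/sqrt(n)
2*z*sigma = 2 * 1.96 * 4.15 = 16.268
sqrt(359) ≈ 18.947295
width = 16.268 / 18.947295 ≈ 0.858592

0.8586


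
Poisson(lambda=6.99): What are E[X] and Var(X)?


E[X] = Var(X) = lambda = 6.99

6.99, 6.99


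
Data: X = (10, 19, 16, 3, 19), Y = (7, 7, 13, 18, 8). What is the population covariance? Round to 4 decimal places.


Cov = (1/n)*sum((xi-xbar)(yi-ybar))
n = 5, xbar = 67/5 = 13.4, ybar = 53/5 = 10.6
sum((xi-xbar)(yi-ybar)) = -93.2
Cov = -93.2 / 5 = -18.64

-18.6400


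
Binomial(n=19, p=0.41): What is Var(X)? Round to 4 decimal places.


Var = n*p*(1-p) = 19 * 0.41 * 0.59 = 4.5961

4.5961


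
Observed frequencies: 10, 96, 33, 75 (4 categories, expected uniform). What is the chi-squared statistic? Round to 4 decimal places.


chi2 = sum((O-E)^2/E), E = total/4
total = 214, E = 214/4 = 53.5
(10 - 53.5)^2 / 53.5 = 1892.25 / 53.5 = 7569/214 ≈ 35.369159
(96 - 53.5)^2 / 53.5 = 1806.25 / 53.5 = 7225/214 ≈ 33.761682
(33 - 53.5)^2 / 53.5 = 420.25 / 53.5 = 1681/214 ≈ 7.855140
(75 - 53.5)^2 / 53.5 = 462.25 / 53.5 = 1849/214 ≈ 8.640187
chi2 = 9162/107 ≈ 85.626168

85.6262


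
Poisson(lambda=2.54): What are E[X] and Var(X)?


E[X] = Var(X) = lambda = 2.54

2.54, 2.54


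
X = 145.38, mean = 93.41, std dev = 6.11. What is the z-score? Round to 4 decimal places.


z = (X - mu) / sigma
X - mu = 145.38 - 93.41 = 51.97
z = 51.97 / 6.11 = 5197/611 ≈ 8.505728

8.5057


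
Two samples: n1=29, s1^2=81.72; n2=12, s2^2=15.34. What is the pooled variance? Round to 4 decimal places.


sp^2 = ((n1-1)*s1^2 + (n2-1)*s2^2)/(n1+n2-2)
(n1-1)*s1^2 = 28 * 81.72 = 2288.16
(n2-1)*s2^2 = 11 * 15.34 = 168.74
numerator = 2288.16 + 168.74 = 2456.9
n1+n2-2 = 39
sp^2 = 2456.9 / 39 = 24569/390 ≈ 62.997436

62.9974


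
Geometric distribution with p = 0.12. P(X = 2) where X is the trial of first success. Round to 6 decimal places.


P = (1-p)^(k-1) * p
(1-p)^(k-1) = 0.88^1 = 0.88
P = 0.88 * 0.12 = 0.1056

0.105600


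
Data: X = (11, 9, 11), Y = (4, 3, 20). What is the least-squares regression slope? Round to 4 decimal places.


b = sum((xi-xbar)(yi-ybar)) / sum((xi-xbar)^2)
n = 3, xbar = 31/3 ≈ 10.333333, ybar = 27/3 = 9
Sxy = sum((xi-xbar)(yi-ybar)) = 12
Sxx = sum((xi-xbar)^2) = 8/3 ≈ 2.666667
b = Sxy / Sxx = 4.5

4.5000


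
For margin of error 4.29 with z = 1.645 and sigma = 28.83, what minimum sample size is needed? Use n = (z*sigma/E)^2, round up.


z*sigma/E = 1.645 * 28.83 / 4.29 ≈ 11.054860
(z*sigma/E)^2 ≈ 122.209933
round up: n = 123

123


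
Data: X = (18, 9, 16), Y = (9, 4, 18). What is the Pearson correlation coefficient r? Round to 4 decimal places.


r = sum((xi-xbar)(yi-ybar)) / sqrt(sum((xi-xbar)^2) * sum((yi-ybar)^2))
n = 3, xbar = 43/3 ≈ 14.333333, ybar = 31/3 ≈ 10.333333
Sxy = sum((xi-xbar)(yi-ybar)) = 125/3 ≈ 41.666667
Sxx = sum((xi-xbar)^2) = 134/3 ≈ 44.666667
Syy = sum((yi-ybar)^2) = 302/3 ≈ 100.666667
sqrt(Sxx*Syy) ≈ 67.055533
r = Sxy / sqrt(Sxx*Syy) = 41.666667 / 67.055533 ≈ 0.621376

0.6214


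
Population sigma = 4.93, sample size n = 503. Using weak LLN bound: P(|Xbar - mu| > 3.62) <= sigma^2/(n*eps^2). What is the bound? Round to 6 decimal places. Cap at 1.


bound = min(1, sigma^2/(n*eps^2))
sigma^2 = 4.93^2 = 24.3049
n*eps^2 = 503 * 3.62^2 = 503 * 13.1044 = 6591.5132
sigma^2/(n*eps^2) = 24.3049 / 6591.5132 ≈ 0.00368730

0.003687


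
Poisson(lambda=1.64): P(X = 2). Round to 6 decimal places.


P = e^(-lam) * lam^k / k!
e^(-1.64) ≈ 0.1939800
lam^k = 1.64^2 = 2.6896
k! = 2! = 2
P = 0.1939800 * 2.6896 / 2 ≈ 0.260864

0.260864


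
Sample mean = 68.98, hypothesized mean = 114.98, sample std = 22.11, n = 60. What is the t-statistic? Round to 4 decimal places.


t = (xbar - mu0) / (s/sqrt(n))
xbar - mu0 = 68.98 - 114.98 = -46
sqrt(60) ≈ 7.74596669
s/sqrt(n) = 22.11 / 7.74596669 ≈ 2.85438873
t = -46 / 2.85438873 ≈ -16.115535

-16.1155


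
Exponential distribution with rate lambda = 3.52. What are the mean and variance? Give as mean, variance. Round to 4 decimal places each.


mean = 1/lam, var = 1/lam^2
mean = 1 / 3.52 = 25/88 ≈ 0.284091
lam^2 = 3.52^2 = 12.3904
var = 1 / 12.3904 = 625/7744 ≈ 0.080708

0.2841, 0.0807


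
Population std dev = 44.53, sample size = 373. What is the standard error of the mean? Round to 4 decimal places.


SE = sigma / sqrt(n)
sqrt(373) ≈ 19.313208
SE = 44.53 / 19.313208 ≈ 2.305676

2.3057


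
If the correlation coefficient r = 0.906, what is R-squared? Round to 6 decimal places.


R^2 = r^2 = (0.906)^2 = 0.820836

0.820836
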